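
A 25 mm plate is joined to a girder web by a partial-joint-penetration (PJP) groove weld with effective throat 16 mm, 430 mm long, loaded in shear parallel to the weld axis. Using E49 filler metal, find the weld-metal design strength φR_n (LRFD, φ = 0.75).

φR_n ≈ 1520 kN

E49XX → F_EXX = 490 MPa.
Effective throat (given) t_e = 16 mm.
A_we = 16 × 430 = 6880 mm².
F_nw = 0.6 F_EXX = 294 MPa.
φR_n = 0.75 × 294 × 6880 × 10⁻³ = 1517 kN.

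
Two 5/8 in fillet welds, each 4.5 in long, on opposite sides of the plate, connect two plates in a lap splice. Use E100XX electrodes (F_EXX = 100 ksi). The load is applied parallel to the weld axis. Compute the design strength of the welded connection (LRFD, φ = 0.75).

Effective throat t_e = 0.707 × 0.625 = 0.4419 in.
Total length L = 9 in; A_we = 0.4419 × 9 = 3.977 in².
F_nw = 0.6 F_EXX = 0.6 × 100 = 60 ksi.
φR_n = 0.75 × 60 × 3.977 = 179 kip.

φR_n ≈ 179 kip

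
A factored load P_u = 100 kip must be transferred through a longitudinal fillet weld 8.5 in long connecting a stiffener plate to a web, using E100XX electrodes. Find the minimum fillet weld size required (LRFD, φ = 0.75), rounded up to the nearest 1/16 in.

E100XX → F_EXX = 100 ksi.
Total weld length L = 8.5 in.
Required throat t_e = P_u / (φ × 0.6 F_EXX × L) = 100 / (0.75 × 0.6 × 100 × 8.5) = 0.2614 in.
Required leg w = t_e / 0.707 = 0.3698 in → use 3/8 in.

w = 3/8 in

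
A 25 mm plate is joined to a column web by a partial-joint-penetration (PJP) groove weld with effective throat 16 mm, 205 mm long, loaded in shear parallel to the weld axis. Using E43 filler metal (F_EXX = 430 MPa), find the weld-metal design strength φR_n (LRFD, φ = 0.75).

Effective throat (given) t_e = 16 mm.
A_we = 16 × 205 = 3280 mm².
F_nw = 0.6 F_EXX = 258 MPa.
φR_n = 0.75 × 258 × 3280 × 10⁻³ = 634.7 kN.

φR_n ≈ 635 kN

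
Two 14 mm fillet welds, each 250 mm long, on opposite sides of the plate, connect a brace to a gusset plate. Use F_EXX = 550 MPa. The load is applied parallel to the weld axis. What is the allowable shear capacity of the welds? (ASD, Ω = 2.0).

Effective throat t_e = 0.707 × 14 = 9.898 mm.
Total length L = 500 mm; A_we = 9.898 × 500 = 4949 mm².
F_nw = 0.6 F_EXX = 0.6 × 550 = 330 MPa.
R_n = 330 × 4949 × 10⁻³ = 1633 kN; R_n/Ω = 1633/2.0 = 816.6 kN.

R_n/Ω ≈ 817 kN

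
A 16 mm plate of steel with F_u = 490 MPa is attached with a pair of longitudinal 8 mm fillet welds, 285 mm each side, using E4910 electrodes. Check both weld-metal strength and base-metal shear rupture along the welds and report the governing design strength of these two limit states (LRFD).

E49XX → F_EXX = 490 MPa.
t_e = 0.707 × 8 = 5.656 mm; L = 570 mm.
Weld metal: φR_n = 0.75 × 0.6 × 490 × 5.656 × 570 × 10⁻³ = 710.9 kN.
Base metal (shear rupture): φR_n = 0.75 × 0.6 × 490 × 16 × 570 × 10⁻³ = 2011 kN.
Governing: weld metal.

φR_n ≈ 711 kN (weld metal governs)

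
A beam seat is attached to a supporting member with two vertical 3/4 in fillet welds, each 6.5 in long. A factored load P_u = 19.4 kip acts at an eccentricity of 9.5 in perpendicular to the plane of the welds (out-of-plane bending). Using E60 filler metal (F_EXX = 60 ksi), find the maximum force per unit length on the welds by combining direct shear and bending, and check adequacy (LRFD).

f_max ≈ 13.2 kip/in; adequate

L_w = 2 × 6.5 = 13 in; section modulus (unit throat) S = 2 × L²/6 = 14.08 in².
Direct shear f_v = P/L_w = 19.4/13 = 1.492 kip/in.
Moment M = P × e = 19.4 × 9.5 = 184.3 kip·in; bending f_b = M/S = 13.09 kip/in.
f_max = √(f_v² + f_b²) = √(1.492² + 13.09²) = 13.17 kip/in.
φr_n = 0.75 × 0.6 × 60 × (0.707 × 0.75) = 14.32 kip/in → adequate.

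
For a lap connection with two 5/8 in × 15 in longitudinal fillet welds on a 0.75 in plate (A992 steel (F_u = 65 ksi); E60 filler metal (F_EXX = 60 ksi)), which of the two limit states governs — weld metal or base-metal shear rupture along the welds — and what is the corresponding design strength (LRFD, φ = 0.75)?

t_e = 0.707 × 0.625 = 0.4419 in; L = 30 in.
Weld metal: φR_n = 0.75 × 0.6 × 60 × 0.4419 × 30 = 357.9 kips.
Base metal (shear rupture): φR_n = 0.75 × 0.6 × 65 × 0.75 × 30 = 658.1 kips.
Governing: weld metal.

φR_n ≈ 358 kips (weld metal governs)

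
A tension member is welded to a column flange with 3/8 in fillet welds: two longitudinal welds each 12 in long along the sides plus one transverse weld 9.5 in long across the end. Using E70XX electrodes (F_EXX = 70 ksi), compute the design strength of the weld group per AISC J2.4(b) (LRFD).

t_e = 0.707 × 0.375 = 0.2651 in.
R_nwl = 0.6 × 70 × 0.2651 × 24 = 267.2 kip (longitudinal, 2 welds).
R_nwt = 0.6 × 70 × 0.2651 × 9.5 = 105.8 kip (transverse, base value).
(i) R_nwl + R_nwt = 373 kip; (ii) 0.85 R_nwl + 1.5 R_nwt = 385.8 kip.
R_n = max = 385.8 kip [governs: (ii)]; φR_n = 289.4 kip.

φR_n ≈ 289 kip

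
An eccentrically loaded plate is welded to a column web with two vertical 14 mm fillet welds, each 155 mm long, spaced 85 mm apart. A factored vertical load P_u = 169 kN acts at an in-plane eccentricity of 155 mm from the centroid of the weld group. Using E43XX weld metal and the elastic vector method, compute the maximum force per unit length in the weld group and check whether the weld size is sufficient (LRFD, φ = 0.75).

f_max ≈ 2270 N/mm; NOT adequate

E43XX → F_EXX = 430 MPa.
Total weld length L_w = 310 mm. Treat welds as unit-width lines.
Polar moment about centroid: J = 2[d³/12 + d(b/2)²] = 2[155³/12 + 155×42.5²] = 1181000 mm³.
Direct shear f_v = P/L_w = 169×10³ / 310 = 545.2 N/mm (vertical).
Torsion M = P·e = 169×10³ × 155 = 26195000 N·mm.
Critical point at (x, y) = (42.5, 77.5) from centroid. f_tx = M·y/J = 1720 N/mm; f_ty = M·x/J = 943 N/mm.
Resultant f_max = √[f_tx² + (f_v + f_ty)²] = √[1720² + (545.2 + 943)²] = 2274 N/mm.
Capacity per unit length: φr_n = 0.75 × 0.6 × 430 × (0.707 × 14) = 1915 N/mm.
2274 > 1915 → NOT adequate.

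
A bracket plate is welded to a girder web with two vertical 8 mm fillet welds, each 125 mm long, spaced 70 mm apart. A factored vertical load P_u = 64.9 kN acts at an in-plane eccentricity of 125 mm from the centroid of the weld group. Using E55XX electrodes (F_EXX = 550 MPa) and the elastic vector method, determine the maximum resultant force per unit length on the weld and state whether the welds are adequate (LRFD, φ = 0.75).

f_max ≈ 1070 N/mm; adequate

Total weld length L_w = 250 mm. Treat welds as unit-width lines.
Polar moment about centroid: J = 2[d³/12 + d(b/2)²] = 2[125³/12 + 125×35²] = 631800 mm³.
Direct shear f_v = P/L_w = 64.9×10³ / 250 = 259.6 N/mm (vertical).
Torsion M = P·e = 64.9×10³ × 125 = 8112500 N·mm.
Critical point at (x, y) = (35, 62.5) from centroid. f_tx = M·y/J = 802.6 N/mm; f_ty = M·x/J = 449.4 N/mm.
Resultant f_max = √[f_tx² + (f_v + f_ty)²] = √[802.6² + (259.6 + 449.4)²] = 1071 N/mm.
Capacity per unit length: φr_n = 0.75 × 0.6 × 550 × (0.707 × 8) = 1400 N/mm.
1071 ≤ 1400 → adequate.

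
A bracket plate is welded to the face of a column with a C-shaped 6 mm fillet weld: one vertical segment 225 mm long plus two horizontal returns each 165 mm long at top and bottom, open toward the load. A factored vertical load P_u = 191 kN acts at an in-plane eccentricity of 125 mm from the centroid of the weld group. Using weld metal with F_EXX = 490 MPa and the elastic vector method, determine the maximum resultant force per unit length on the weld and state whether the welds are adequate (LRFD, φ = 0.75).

Total weld length L_w = 555 mm. Treat welds as unit-width lines.
Centroid: x̄ = 2×165×82.5 / 555 = 49.05 mm from the vertical weld.
Polar moment about centroid: J = I_x + I_y = [225³/12 + 2×165×112.5²] + [225×49.05² + 2(165³/12 + 165×33.45²)] = 6785000 mm³.
Direct shear f_v = P/L_w = 191×10³ / 555 = 344.1 N/mm (vertical).
Torsion M = P·e = 191×10³ × 125 = 23875000 N·mm.
Critical point at (x, y) = (115.9, 112.5) from centroid. f_tx = M·y/J = 395.9 N/mm; f_ty = M·x/J = 408 N/mm.
Resultant f_max = √[f_tx² + (f_v + f_ty)²] = √[395.9² + (344.1 + 408)²] = 849.9 N/mm.
Capacity per unit length: φr_n = 0.75 × 0.6 × 490 × (0.707 × 6) = 935.4 N/mm.
849.9 ≤ 935.4 → adequate.

f_max ≈ 850 N/mm; adequate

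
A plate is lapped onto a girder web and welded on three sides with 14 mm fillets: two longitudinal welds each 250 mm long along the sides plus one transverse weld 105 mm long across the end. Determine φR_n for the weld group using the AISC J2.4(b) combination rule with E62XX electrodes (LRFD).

E62XX → F_EXX = 620 MPa.
t_e = 0.707 × 14 = 9.898 mm.
R_nwl = 0.6 × 620 × 9.898 × 500 × 10⁻³ = 1841 kN (longitudinal, 2 welds).
R_nwt = 0.6 × 620 × 9.898 × 105 × 10⁻³ = 386.6 kN (transverse, base value).
(i) R_nwl + R_nwt = 2228 kN; (ii) 0.85 R_nwl + 1.5 R_nwt = 2145 kN.
R_n = max = 2228 kN [governs: (i)]; φR_n = 1671 kN.

φR_n ≈ 1670 kN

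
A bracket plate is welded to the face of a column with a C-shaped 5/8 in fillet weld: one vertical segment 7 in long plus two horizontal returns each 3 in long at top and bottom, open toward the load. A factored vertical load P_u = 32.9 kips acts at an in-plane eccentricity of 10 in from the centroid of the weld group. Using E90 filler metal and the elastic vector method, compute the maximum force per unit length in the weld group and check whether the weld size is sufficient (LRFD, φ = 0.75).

E90XX → F_EXX = 90 ksi.
Total weld length L_w = 13 in. Treat welds as unit-width lines.
Centroid: x̄ = 2×3×1.5 / 13 = 0.6923 in from the vertical weld.
Polar moment about centroid: J = I_x + I_y = [7³/12 + 2×3×3.5²] + [7×0.6923² + 2(3³/12 + 3×0.8077²)] = 113.9 in³.
Direct shear f_v = P/L_w = 32.9 / 13 = 2.531 kip/in (vertical).
Torsion M = P·e = 32.9 × 10 = 329 kip·in.
Critical point at (x, y) = (2.308, 3.5) from centroid. f_tx = M·y/J = 10.11 kip/in; f_ty = M·x/J = 6.669 kip/in.
Resultant f_max = √[f_tx² + (f_v + f_ty)²] = √[10.11² + (2.531 + 6.669)²] = 13.67 kip/in.
Capacity per unit length: φr_n = 0.75 × 0.6 × 90 × (0.707 × 0.625) = 17.9 kip/in.
13.67 ≤ 17.9 → adequate.

f_max ≈ 13.7 kip/in; adequate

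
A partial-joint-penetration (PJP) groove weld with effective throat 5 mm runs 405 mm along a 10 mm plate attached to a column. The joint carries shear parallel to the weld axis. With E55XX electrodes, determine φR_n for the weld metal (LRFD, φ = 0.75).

φR_n ≈ 501 kN

E55XX → F_EXX = 550 MPa.
Effective throat (given) t_e = 5 mm.
A_we = 5 × 405 = 2025 mm².
F_nw = 0.6 F_EXX = 330 MPa.
φR_n = 0.75 × 330 × 2025 × 10⁻³ = 501.2 kN.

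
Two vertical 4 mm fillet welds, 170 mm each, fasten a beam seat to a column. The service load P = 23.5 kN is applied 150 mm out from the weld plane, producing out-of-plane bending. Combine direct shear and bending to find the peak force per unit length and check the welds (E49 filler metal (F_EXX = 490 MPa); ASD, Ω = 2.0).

L_w = 2 × 170 = 340 mm; section modulus (unit throat) S = 2 × L²/6 = 9633 mm².
Direct shear f_v = P/L_w = 23.5×10³/340 = 69.12 N/mm.
Moment M = P × e = 23.5×10³ × 150 = 3525000 N·mm; bending f_b = M/S = 365.9 N/mm.
f_max = √(f_v² + f_b²) = √(69.12² + 365.9²) = 372.4 N/mm.
r_n/Ω = (1/2.0) × 0.6 × 490 × (0.707 × 4) = 415.7 N/mm → adequate.

f_max ≈ 372 N/mm; adequate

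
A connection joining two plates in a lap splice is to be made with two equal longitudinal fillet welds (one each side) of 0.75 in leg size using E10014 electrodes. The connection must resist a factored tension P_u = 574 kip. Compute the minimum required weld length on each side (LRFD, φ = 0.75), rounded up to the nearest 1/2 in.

L = 12.5 in on each side

E100XX → F_EXX = 100 ksi.
Throat t_e = 0.707 × 0.75 = 0.5302 in.
φr_n = 0.75 × 0.6 × 100 × 0.5302 = 23.86 kip/in.
L_req = P_u / φr_n = 574 / 23.86 = 24.06 in total.
Per side: 24.06 / 2 = 12.03 in.
Round up → use L = 12.5 in on each side.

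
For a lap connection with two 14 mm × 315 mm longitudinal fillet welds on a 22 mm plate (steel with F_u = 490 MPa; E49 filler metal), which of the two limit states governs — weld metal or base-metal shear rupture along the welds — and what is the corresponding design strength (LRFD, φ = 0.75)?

E49XX → F_EXX = 490 MPa.
t_e = 0.707 × 14 = 9.898 mm; L = 630 mm.
Weld metal: φR_n = 0.75 × 0.6 × 490 × 9.898 × 630 × 10⁻³ = 1375 kN.
Base metal (shear rupture): φR_n = 0.75 × 0.6 × 490 × 22 × 630 × 10⁻³ = 3056 kN.
Governing: weld metal.

φR_n ≈ 1370 kN (weld metal governs)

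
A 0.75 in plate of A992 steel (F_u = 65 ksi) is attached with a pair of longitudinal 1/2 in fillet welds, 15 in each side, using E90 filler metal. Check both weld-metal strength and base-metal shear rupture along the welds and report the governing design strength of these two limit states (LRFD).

φR_n ≈ 430 kip (weld metal governs)

E90XX → F_EXX = 90 ksi.
t_e = 0.707 × 0.5 = 0.3535 in; L = 30 in.
Weld metal: φR_n = 0.75 × 0.6 × 90 × 0.3535 × 30 = 429.5 kip.
Base metal (shear rupture): φR_n = 0.75 × 0.6 × 65 × 0.75 × 30 = 658.1 kip.
Governing: weld metal.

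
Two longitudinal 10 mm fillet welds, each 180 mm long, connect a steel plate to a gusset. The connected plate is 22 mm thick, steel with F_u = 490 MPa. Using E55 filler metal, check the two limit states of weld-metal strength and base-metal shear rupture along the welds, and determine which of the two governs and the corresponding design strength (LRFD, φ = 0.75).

φR_n ≈ 630 kN (weld metal governs)

E55XX → F_EXX = 550 MPa.
t_e = 0.707 × 10 = 7.07 mm; L = 360 mm.
Weld metal: φR_n = 0.75 × 0.6 × 550 × 7.07 × 360 × 10⁻³ = 629.9 kN.
Base metal (shear rupture): φR_n = 0.75 × 0.6 × 490 × 22 × 360 × 10⁻³ = 1746 kN.
Governing: weld metal.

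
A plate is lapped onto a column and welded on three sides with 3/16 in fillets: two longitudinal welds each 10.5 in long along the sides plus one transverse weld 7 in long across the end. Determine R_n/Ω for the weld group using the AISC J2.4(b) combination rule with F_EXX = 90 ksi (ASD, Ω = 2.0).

t_e = 0.707 × 0.1875 = 0.1326 in.
R_nwl = 0.6 × 90 × 0.1326 × 21 = 150.3 kip (longitudinal, 2 welds).
R_nwt = 0.6 × 90 × 0.1326 × 7 = 50.11 kip (transverse, base value).
(i) R_nwl + R_nwt = 200.4 kip; (ii) 0.85 R_nwl + 1.5 R_nwt = 202.9 kip.
R_n = max = 202.9 kip [governs: (ii)]; R_n/Ω = 101.5 kip.

R_n/Ω ≈ 101 kip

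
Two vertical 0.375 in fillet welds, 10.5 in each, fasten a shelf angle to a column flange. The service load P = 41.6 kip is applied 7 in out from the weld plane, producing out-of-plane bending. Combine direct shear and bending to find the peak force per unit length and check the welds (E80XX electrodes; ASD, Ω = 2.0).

E80XX → F_EXX = 80 ksi.
L_w = 2 × 10.5 = 21 in; section modulus (unit throat) S = 2 × L²/6 = 36.75 in².
Direct shear f_v = P/L_w = 41.6/21 = 1.981 kip/in.
Moment M = P × e = 41.6 × 7 = 291.2 kip·in; bending f_b = M/S = 7.924 kip/in.
f_max = √(f_v² + f_b²) = √(1.981² + 7.924²) = 8.168 kip/in.
r_n/Ω = (1/2.0) × 0.6 × 80 × (0.707 × 0.375) = 6.363 kip/in → NOT adequate.

f_max ≈ 8.17 kip/in; NOT adequate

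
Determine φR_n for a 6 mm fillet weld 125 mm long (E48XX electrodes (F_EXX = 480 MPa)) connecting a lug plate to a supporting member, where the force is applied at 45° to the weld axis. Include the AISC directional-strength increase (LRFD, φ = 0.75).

t_e = 0.707 × 6 = 4.242 mm; A_we = 4.242 × 125 = 530.2 mm².
Directional factor: 1.0 + 0.5 sin^1.5(45°) = 1.297.
F_nw = 0.6 × 480 × 1.297 = 373.6 MPa.
φR_n = 0.75 × 373.6 × 530.2 × 10⁻³ = 148.6 kN.

φR_n ≈ 149 kN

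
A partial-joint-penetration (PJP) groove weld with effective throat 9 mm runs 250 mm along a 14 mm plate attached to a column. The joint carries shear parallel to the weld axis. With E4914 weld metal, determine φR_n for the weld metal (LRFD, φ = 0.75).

φR_n ≈ 496 kN

E49XX → F_EXX = 490 MPa.
Effective throat (given) t_e = 9 mm.
A_we = 9 × 250 = 2250 mm².
F_nw = 0.6 F_EXX = 294 MPa.
φR_n = 0.75 × 294 × 2250 × 10⁻³ = 496.1 kN.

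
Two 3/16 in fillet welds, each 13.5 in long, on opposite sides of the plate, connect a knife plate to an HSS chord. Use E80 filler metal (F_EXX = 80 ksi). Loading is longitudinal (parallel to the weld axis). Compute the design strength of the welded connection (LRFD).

Effective throat t_e = 0.707 × 0.1875 = 0.1326 in.
Total length L = 27 in; A_we = 0.1326 × 27 = 3.579 in².
F_nw = 0.6 F_EXX = 0.6 × 80 = 48 ksi.
φR_n = 0.75 × 48 × 3.579 = 128.9 kip.

φR_n ≈ 129 kip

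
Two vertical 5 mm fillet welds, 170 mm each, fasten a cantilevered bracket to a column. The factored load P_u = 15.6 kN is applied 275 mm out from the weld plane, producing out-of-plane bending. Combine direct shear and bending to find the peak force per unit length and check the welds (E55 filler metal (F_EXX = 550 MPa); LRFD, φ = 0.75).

f_max ≈ 448 N/mm; adequate

L_w = 2 × 170 = 340 mm; section modulus (unit throat) S = 2 × L²/6 = 9633 mm².
Direct shear f_v = P/L_w = 15.6×10³/340 = 45.88 N/mm.
Moment M = P × e = 15.6×10³ × 275 = 4290000 N·mm; bending f_b = M/S = 445.3 N/mm.
f_max = √(f_v² + f_b²) = √(45.88² + 445.3²) = 447.7 N/mm.
φr_n = 0.75 × 0.6 × 550 × (0.707 × 5) = 874.9 N/mm → adequate.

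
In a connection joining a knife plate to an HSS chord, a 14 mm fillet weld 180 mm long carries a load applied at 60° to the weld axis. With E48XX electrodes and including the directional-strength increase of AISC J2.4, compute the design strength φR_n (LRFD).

φR_n ≈ 540 kN

E48XX → F_EXX = 480 MPa.
t_e = 0.707 × 14 = 9.898 mm; A_we = 9.898 × 180 = 1782 mm².
Directional factor: 1.0 + 0.5 sin^1.5(60°) = 1.403.
F_nw = 0.6 × 480 × 1.403 = 404.1 MPa.
φR_n = 0.75 × 404.1 × 1782 × 10⁻³ = 539.9 kN.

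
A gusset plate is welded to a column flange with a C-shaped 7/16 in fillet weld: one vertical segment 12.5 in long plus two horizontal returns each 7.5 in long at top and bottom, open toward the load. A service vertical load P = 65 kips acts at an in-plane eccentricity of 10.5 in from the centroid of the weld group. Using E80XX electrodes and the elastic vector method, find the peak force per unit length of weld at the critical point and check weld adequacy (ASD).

E80XX → F_EXX = 80 ksi.
Total weld length L_w = 27.5 in. Treat welds as unit-width lines.
Centroid: x̄ = 2×7.5×3.75 / 27.5 = 2.045 in from the vertical weld.
Polar moment about centroid: J = I_x + I_y = [12.5³/12 + 2×7.5×6.25²] + [12.5×2.045² + 2(7.5³/12 + 7.5×1.705²)] = 914.9 in³.
Direct shear f_v = P/L_w = 65 / 27.5 = 2.364 kip/in (vertical).
Torsion M = P·e = 65 × 10.5 = 682.5 kip·in.
Critical point at (x, y) = (5.455, 6.25) from centroid. f_tx = M·y/J = 4.662 kip/in; f_ty = M·x/J = 4.069 kip/in.
Resultant f_max = √[f_tx² + (f_v + f_ty)²] = √[4.662² + (2.364 + 4.069)²] = 7.945 kip/in.
Capacity per unit length: r_n/Ω = (1/2.0) × 0.6 × 80 × (0.707 × 0.4375) = 7.423 kip/in.
7.945 > 7.423 → NOT adequate.

f_max ≈ 7.94 kip/in; NOT adequate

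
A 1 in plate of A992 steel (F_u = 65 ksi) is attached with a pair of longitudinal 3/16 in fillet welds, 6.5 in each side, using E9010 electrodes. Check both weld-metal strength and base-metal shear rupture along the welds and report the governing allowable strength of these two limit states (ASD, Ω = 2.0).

R_n/Ω ≈ 46.5 kips (weld metal governs)

E90XX → F_EXX = 90 ksi.
t_e = 0.707 × 0.1875 = 0.1326 in; L = 13 in.
Weld metal: R_n/Ω = (1/2.0) × 0.6 × 90 × 0.1326 × 13 = 46.53 kips.
Base metal (shear rupture): R_n/Ω = (1/2.0) × 0.6 × 65 × 1 × 13 = 253.5 kips.
Governing: weld metal.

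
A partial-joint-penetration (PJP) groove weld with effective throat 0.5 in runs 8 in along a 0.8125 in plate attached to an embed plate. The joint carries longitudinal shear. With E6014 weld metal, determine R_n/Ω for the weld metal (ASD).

R_n/Ω ≈ 72 kips

E60XX → F_EXX = 60 ksi.
Effective throat (given) t_e = 0.5 in.
A_we = 0.5 × 8 = 4 in².
F_nw = 0.6 F_EXX = 36 ksi.
R_n/Ω = (36 × 4) / 2.0 = 72 kips.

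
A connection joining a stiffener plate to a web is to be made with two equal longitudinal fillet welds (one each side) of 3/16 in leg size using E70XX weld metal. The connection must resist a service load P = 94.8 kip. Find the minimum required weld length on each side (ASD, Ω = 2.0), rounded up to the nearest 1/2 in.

L = 17.5 in on each side

E70XX → F_EXX = 70 ksi.
Throat t_e = 0.707 × 0.1875 = 0.1326 in.
r_n/Ω = (0.6 × 70 × 0.1326) / 2.0 = 2.784 kip/in.
L_req = P / (r_n/Ω) = 94.8 / 2.784 = 34.05 in total.
Per side: 34.05 / 2 = 17.03 in.
Round up → use L = 17.5 in on each side.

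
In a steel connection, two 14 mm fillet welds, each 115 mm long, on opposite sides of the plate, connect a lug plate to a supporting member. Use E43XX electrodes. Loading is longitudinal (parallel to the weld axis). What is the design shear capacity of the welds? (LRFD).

φR_n ≈ 441 kN

E43XX → F_EXX = 430 MPa.
Effective throat t_e = 0.707 × 14 = 9.898 mm.
Total length L = 230 mm; A_we = 9.898 × 230 = 2277 mm².
F_nw = 0.6 F_EXX = 0.6 × 430 = 258 MPa.
φR_n = 0.75 × 258 × 2277 × 10⁻³ = 440.5 kN.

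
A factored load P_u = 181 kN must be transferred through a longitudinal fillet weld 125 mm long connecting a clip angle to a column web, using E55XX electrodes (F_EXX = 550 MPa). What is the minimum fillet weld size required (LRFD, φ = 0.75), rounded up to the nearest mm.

Total weld length L = 125 mm.
Required throat t_e = P_u / (φ × 0.6 F_EXX × L) = 181 / (0.75 × 0.6 × 550 × 125 × 10⁻³) = 5.851 mm.
Required leg w = t_e / 0.707 = 8.275 mm → use 9 mm.

w = 9 mm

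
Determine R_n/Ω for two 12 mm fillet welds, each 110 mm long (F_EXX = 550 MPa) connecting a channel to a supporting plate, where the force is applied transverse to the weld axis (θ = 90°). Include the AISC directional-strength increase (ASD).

R_n/Ω ≈ 462 kN

t_e = 0.707 × 12 = 8.484 mm; A_we = 8.484 × 220 = 1866 mm².
Directional factor: 1.0 + 0.5 sin^1.5(90°) = 1.5.
F_nw = 0.6 × 550 × 1.5 = 495 MPa.
R_n/Ω = (495 × 1866) / 2.0 × 10⁻³ = 462 kN.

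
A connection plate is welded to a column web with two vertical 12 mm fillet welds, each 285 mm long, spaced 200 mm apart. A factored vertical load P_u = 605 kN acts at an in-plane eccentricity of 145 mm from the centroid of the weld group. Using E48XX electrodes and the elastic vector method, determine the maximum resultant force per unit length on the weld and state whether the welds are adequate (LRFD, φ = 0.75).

f_max ≈ 2370 N/mm; NOT adequate

E48XX → F_EXX = 480 MPa.
Total weld length L_w = 570 mm. Treat welds as unit-width lines.
Polar moment about centroid: J = 2[d³/12 + d(b/2)²] = 2[285³/12 + 285×100²] = 9558000 mm³.
Direct shear f_v = P/L_w = 605×10³ / 570 = 1061 N/mm (vertical).
Torsion M = P·e = 605×10³ × 145 = 87725000 N·mm.
Critical point at (x, y) = (100, 142.5) from centroid. f_tx = M·y/J = 1308 N/mm; f_ty = M·x/J = 917.8 N/mm.
Resultant f_max = √[f_tx² + (f_v + f_ty)²] = √[1308² + (1061 + 917.8)²] = 2372 N/mm.
Capacity per unit length: φr_n = 0.75 × 0.6 × 480 × (0.707 × 12) = 1833 N/mm.
2372 > 1833 → NOT adequate.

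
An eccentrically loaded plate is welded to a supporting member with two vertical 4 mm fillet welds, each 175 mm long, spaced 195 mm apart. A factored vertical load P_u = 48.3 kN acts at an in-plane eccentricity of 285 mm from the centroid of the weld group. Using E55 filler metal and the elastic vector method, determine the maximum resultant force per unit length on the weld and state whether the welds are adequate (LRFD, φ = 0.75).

E55XX → F_EXX = 550 MPa.
Total weld length L_w = 350 mm. Treat welds as unit-width lines.
Polar moment about centroid: J = 2[d³/12 + d(b/2)²] = 2[175³/12 + 175×97.5²] = 4220000 mm³.
Direct shear f_v = P/L_w = 48.3×10³ / 350 = 138 N/mm (vertical).
Torsion M = P·e = 48.3×10³ × 285 = 13766000 N·mm.
Critical point at (x, y) = (97.5, 87.5) from centroid. f_tx = M·y/J = 285.4 N/mm; f_ty = M·x/J = 318 N/mm.
Resultant f_max = √[f_tx² + (f_v + f_ty)²] = √[285.4² + (138 + 318)²] = 538 N/mm.
Capacity per unit length: φr_n = 0.75 × 0.6 × 550 × (0.707 × 4) = 699.9 N/mm.
538 ≤ 699.9 → adequate.

f_max ≈ 538 N/mm; adequate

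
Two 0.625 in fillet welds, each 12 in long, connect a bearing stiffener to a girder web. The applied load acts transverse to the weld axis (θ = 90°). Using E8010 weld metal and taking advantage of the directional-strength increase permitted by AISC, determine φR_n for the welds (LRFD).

φR_n ≈ 573 kip

E80XX → F_EXX = 80 ksi.
t_e = 0.707 × 0.625 = 0.4419 in; A_we = 0.4419 × 24 = 10.6 in².
Directional factor: 1.0 + 0.5 sin^1.5(90°) = 1.5.
F_nw = 0.6 × 80 × 1.5 = 72 ksi.
φR_n = 0.75 × 72 × 10.6 = 572.7 kip.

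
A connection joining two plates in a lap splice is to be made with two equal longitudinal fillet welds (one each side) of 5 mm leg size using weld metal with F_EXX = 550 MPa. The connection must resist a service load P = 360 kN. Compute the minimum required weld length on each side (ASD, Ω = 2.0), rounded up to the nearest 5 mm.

Throat t_e = 0.707 × 5 = 3.535 mm.
r_n/Ω = (0.6 × 550 × 3.535) / 2.0 = 583.3 N/mm = 0.5833 kN/mm.
L_req = P / (r_n/Ω) = 360 / 0.5833 = 617.2 mm total.
Per side: 617.2 / 2 = 308.6 mm.
Round up → use L = 310 mm on each side.

L = 310 mm on each side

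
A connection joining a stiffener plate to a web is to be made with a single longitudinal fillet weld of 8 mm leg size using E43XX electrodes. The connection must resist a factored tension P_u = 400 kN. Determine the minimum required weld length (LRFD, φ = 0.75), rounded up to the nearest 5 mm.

L = 370 mm

E43XX → F_EXX = 430 MPa.
Throat t_e = 0.707 × 8 = 5.656 mm.
φr_n = 0.75 × 0.6 × 430 × 5.656 × 10⁻³ = 1.094 kN/mm.
L_req = P_u / φr_n = 400 / 1.094 = 365.5 mm total.
Round up → use L = 370 mm.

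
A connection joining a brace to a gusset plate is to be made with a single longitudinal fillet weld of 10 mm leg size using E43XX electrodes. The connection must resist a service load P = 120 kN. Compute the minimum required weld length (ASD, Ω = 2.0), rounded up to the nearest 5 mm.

L = 135 mm

E43XX → F_EXX = 430 MPa.
Throat t_e = 0.707 × 10 = 7.07 mm.
r_n/Ω = (0.6 × 430 × 7.07) / 2.0 = 912 N/mm = 0.912 kN/mm.
L_req = P / (r_n/Ω) = 120 / 0.912 = 131.6 mm total.
Round up → use L = 135 mm.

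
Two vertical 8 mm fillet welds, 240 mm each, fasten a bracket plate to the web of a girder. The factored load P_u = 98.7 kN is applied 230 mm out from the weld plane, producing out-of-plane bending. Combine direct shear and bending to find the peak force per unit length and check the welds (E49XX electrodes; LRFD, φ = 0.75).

E49XX → F_EXX = 490 MPa.
L_w = 2 × 240 = 480 mm; section modulus (unit throat) S = 2 × L²/6 = 19200 mm².
Direct shear f_v = P/L_w = 98.7×10³/480 = 205.6 N/mm.
Moment M = P × e = 98.7×10³ × 230 = 22701000 N·mm; bending f_b = M/S = 1182 N/mm.
f_max = √(f_v² + f_b²) = √(205.6² + 1182²) = 1200 N/mm.
φr_n = 0.75 × 0.6 × 490 × (0.707 × 8) = 1247 N/mm → adequate.

f_max ≈ 1200 N/mm; adequate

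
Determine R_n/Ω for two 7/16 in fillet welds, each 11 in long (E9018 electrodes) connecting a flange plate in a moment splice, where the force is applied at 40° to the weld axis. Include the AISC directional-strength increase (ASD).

R_n/Ω ≈ 231 kips

E90XX → F_EXX = 90 ksi.
t_e = 0.707 × 0.4375 = 0.3093 in; A_we = 0.3093 × 22 = 6.805 in².
Directional factor: 1.0 + 0.5 sin^1.5(40°) = 1.258.
F_nw = 0.6 × 90 × 1.258 = 67.91 ksi.
R_n/Ω = (67.91 × 6.805) / 2.0 = 231.1 kips.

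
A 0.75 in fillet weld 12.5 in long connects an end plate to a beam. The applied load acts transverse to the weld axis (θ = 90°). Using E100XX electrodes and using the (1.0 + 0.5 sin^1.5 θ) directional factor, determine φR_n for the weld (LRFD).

φR_n ≈ 447 kip

E100XX → F_EXX = 100 ksi.
t_e = 0.707 × 0.75 = 0.5302 in; A_we = 0.5302 × 12.5 = 6.628 in².
Directional factor: 1.0 + 0.5 sin^1.5(90°) = 1.5.
F_nw = 0.6 × 100 × 1.5 = 90 ksi.
φR_n = 0.75 × 90 × 6.628 = 447.4 kip.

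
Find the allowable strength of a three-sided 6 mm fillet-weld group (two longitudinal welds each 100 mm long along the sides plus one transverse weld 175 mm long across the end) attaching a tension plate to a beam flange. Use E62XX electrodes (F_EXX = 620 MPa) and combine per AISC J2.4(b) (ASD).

R_n/Ω ≈ 341 kN

t_e = 0.707 × 6 = 4.242 mm.
R_nwl = 0.6 × 620 × 4.242 × 200 × 10⁻³ = 315.6 kN (longitudinal, 2 welds).
R_nwt = 0.6 × 620 × 4.242 × 175 × 10⁻³ = 276.2 kN (transverse, base value).
(i) R_nwl + R_nwt = 591.8 kN; (ii) 0.85 R_nwl + 1.5 R_nwt = 682.5 kN.
R_n = max = 682.5 kN [governs: (ii)]; R_n/Ω = 341.2 kN.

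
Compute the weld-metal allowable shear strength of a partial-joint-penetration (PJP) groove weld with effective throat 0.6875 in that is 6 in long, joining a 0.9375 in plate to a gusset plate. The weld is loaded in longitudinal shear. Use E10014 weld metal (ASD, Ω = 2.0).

R_n/Ω ≈ 124 kips

E100XX → F_EXX = 100 ksi.
Effective throat (given) t_e = 0.6875 in.
A_we = 0.6875 × 6 = 4.125 in².
F_nw = 0.6 F_EXX = 60 ksi.
R_n/Ω = (60 × 4.125) / 2.0 = 123.8 kips.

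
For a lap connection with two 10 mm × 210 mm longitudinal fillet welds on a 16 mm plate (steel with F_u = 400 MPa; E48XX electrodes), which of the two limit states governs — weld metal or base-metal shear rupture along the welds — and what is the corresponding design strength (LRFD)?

φR_n ≈ 641 kN (weld metal governs)

E48XX → F_EXX = 480 MPa.
t_e = 0.707 × 10 = 7.07 mm; L = 420 mm.
Weld metal: φR_n = 0.75 × 0.6 × 480 × 7.07 × 420 × 10⁻³ = 641.4 kN.
Base metal (shear rupture): φR_n = 0.75 × 0.6 × 400 × 16 × 420 × 10⁻³ = 1210 kN.
Governing: weld metal.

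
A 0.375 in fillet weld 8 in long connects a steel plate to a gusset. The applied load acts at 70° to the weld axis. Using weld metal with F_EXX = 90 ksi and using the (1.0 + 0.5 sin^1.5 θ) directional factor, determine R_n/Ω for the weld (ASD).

R_n/Ω ≈ 83.3 kips

t_e = 0.707 × 0.375 = 0.2651 in; A_we = 0.2651 × 8 = 2.121 in².
Directional factor: 1.0 + 0.5 sin^1.5(70°) = 1.455.
F_nw = 0.6 × 90 × 1.455 = 78.59 ksi.
R_n/Ω = (78.59 × 2.121) / 2.0 = 83.35 kips.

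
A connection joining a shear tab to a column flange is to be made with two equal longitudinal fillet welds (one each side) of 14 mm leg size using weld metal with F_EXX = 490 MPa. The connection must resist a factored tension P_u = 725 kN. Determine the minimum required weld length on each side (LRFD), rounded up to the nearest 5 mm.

L = 170 mm on each side

Throat t_e = 0.707 × 14 = 9.898 mm.
φr_n = 0.75 × 0.6 × 490 × 9.898 × 10⁻³ = 2.183 kN/mm.
L_req = P_u / φr_n = 725 / 2.183 = 332.2 mm total.
Per side: 332.2 / 2 = 166.1 mm.
Round up → use L = 170 mm on each side.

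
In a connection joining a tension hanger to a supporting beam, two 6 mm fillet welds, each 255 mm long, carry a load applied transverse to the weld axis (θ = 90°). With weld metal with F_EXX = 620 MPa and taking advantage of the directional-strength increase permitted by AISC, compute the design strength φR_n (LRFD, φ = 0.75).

t_e = 0.707 × 6 = 4.242 mm; A_we = 4.242 × 510 = 2163 mm².
Directional factor: 1.0 + 0.5 sin^1.5(90°) = 1.5.
F_nw = 0.6 × 620 × 1.5 = 558 MPa.
φR_n = 0.75 × 558 × 2163 × 10⁻³ = 905.4 kN.

φR_n ≈ 905 kN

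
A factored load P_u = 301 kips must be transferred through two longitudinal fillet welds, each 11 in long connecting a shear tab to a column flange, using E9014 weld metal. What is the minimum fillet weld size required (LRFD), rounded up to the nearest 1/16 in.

w = 1/2 in

E90XX → F_EXX = 90 ksi.
Total weld length L = 22 in.
Required throat t_e = P_u / (φ × 0.6 F_EXX × L) = 301 / (0.75 × 0.6 × 90 × 22) = 0.3378 in.
Required leg w = t_e / 0.707 = 0.4778 in → use 1/2 in.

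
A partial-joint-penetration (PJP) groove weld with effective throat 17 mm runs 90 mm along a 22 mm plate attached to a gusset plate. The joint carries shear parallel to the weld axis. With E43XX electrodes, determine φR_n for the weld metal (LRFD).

φR_n ≈ 296 kN

E43XX → F_EXX = 430 MPa.
Effective throat (given) t_e = 17 mm.
A_we = 17 × 90 = 1530 mm².
F_nw = 0.6 F_EXX = 258 MPa.
φR_n = 0.75 × 258 × 1530 × 10⁻³ = 296.1 kN.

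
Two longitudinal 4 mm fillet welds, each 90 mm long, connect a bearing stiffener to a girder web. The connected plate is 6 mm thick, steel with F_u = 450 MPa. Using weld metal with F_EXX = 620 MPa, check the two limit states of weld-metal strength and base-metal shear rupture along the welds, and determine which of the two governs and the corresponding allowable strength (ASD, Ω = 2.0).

R_n/Ω ≈ 94.7 kN (weld metal governs)

t_e = 0.707 × 4 = 2.828 mm; L = 180 mm.
Weld metal: R_n/Ω = (1/2.0) × 0.6 × 620 × 2.828 × 180 × 10⁻³ = 94.68 kN.
Base metal (shear rupture): R_n/Ω = (1/2.0) × 0.6 × 450 × 6 × 180 × 10⁻³ = 145.8 kN.
Governing: weld metal.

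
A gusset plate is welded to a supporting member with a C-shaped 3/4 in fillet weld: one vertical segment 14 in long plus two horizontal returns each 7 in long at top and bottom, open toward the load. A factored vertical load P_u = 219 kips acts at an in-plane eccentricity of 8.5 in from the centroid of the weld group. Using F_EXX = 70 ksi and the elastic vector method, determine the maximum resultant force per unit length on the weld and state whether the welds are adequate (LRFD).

f_max ≈ 21 kip/in; NOT adequate

Total weld length L_w = 28 in. Treat welds as unit-width lines.
Centroid: x̄ = 2×7×3.5 / 28 = 1.75 in from the vertical weld.
Polar moment about centroid: J = I_x + I_y = [14³/12 + 2×7×7²] + [14×1.75² + 2(7³/12 + 7×1.75²)] = 1058 in³.
Direct shear f_v = P/L_w = 219 / 28 = 7.821 kip/in (vertical).
Torsion M = P·e = 219 × 8.5 = 1861.5 kip·in.
Critical point at (x, y) = (5.25, 7) from centroid. f_tx = M·y/J = 12.32 kip/in; f_ty = M·x/J = 9.241 kip/in.
Resultant f_max = √[f_tx² + (f_v + f_ty)²] = √[12.32² + (7.821 + 9.241)²] = 21.05 kip/in.
Capacity per unit length: φr_n = 0.75 × 0.6 × 70 × (0.707 × 0.75) = 16.7 kip/in.
21.05 > 16.7 → NOT adequate.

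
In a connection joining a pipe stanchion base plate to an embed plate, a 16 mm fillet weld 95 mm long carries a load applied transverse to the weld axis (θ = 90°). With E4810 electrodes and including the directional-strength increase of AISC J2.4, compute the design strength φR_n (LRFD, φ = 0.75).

φR_n ≈ 348 kN

E48XX → F_EXX = 480 MPa.
t_e = 0.707 × 16 = 11.31 mm; A_we = 11.31 × 95 = 1075 mm².
Directional factor: 1.0 + 0.5 sin^1.5(90°) = 1.5.
F_nw = 0.6 × 480 × 1.5 = 432 MPa.
φR_n = 0.75 × 432 × 1075 × 10⁻³ = 348.2 kN.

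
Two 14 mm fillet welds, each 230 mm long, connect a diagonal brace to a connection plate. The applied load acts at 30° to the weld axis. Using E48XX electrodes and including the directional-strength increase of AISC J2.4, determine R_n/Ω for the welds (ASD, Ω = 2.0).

R_n/Ω ≈ 772 kN

E48XX → F_EXX = 480 MPa.
t_e = 0.707 × 14 = 9.898 mm; A_we = 9.898 × 460 = 4553 mm².
Directional factor: 1.0 + 0.5 sin^1.5(30°) = 1.177.
F_nw = 0.6 × 480 × 1.177 = 338.9 MPa.
R_n/Ω = (338.9 × 4553) / 2.0 × 10⁻³ = 771.5 kN.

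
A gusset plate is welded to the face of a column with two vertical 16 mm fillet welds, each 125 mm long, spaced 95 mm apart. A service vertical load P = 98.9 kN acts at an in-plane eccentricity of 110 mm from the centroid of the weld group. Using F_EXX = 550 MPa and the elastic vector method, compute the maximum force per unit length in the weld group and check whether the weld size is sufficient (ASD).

f_max ≈ 1240 N/mm; adequate

Total weld length L_w = 250 mm. Treat welds as unit-width lines.
Polar moment about centroid: J = 2[d³/12 + d(b/2)²] = 2[125³/12 + 125×47.5²] = 889600 mm³.
Direct shear f_v = P/L_w = 98.9×10³ / 250 = 395.6 N/mm (vertical).
Torsion M = P·e = 98.9×10³ × 110 = 10879000 N·mm.
Critical point at (x, y) = (47.5, 62.5) from centroid. f_tx = M·y/J = 764.3 N/mm; f_ty = M·x/J = 580.9 N/mm.
Resultant f_max = √[f_tx² + (f_v + f_ty)²] = √[764.3² + (395.6 + 580.9)²] = 1240 N/mm.
Capacity per unit length: r_n/Ω = (1/2.0) × 0.6 × 550 × (0.707 × 16) = 1866 N/mm.
1240 ≤ 1866 → adequate.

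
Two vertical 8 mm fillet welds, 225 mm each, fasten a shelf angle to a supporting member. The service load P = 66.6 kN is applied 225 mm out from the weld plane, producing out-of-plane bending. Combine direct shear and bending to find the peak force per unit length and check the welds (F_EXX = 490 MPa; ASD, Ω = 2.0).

f_max ≈ 900 N/mm; NOT adequate

L_w = 2 × 225 = 450 mm; section modulus (unit throat) S = 2 × L²/6 = 16880 mm².
Direct shear f_v = P/L_w = 66.6×10³/450 = 148 N/mm.
Moment M = P × e = 66.6×10³ × 225 = 14985000 N·mm; bending f_b = M/S = 888 N/mm.
f_max = √(f_v² + f_b²) = √(148² + 888²) = 900.2 N/mm.
r_n/Ω = (1/2.0) × 0.6 × 490 × (0.707 × 8) = 831.4 N/mm → NOT adequate.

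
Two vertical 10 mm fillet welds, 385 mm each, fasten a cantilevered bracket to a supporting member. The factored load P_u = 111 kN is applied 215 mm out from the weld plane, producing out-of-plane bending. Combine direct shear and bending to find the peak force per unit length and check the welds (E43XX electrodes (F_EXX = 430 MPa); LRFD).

L_w = 2 × 385 = 770 mm; section modulus (unit throat) S = 2 × L²/6 = 49410 mm².
Direct shear f_v = P/L_w = 111×10³/770 = 144.2 N/mm.
Moment M = P × e = 111×10³ × 215 = 23865000 N·mm; bending f_b = M/S = 483 N/mm.
f_max = √(f_v² + f_b²) = √(144.2² + 483²) = 504.1 N/mm.
φr_n = 0.75 × 0.6 × 430 × (0.707 × 10) = 1368 N/mm → adequate.

f_max ≈ 504 N/mm; adequate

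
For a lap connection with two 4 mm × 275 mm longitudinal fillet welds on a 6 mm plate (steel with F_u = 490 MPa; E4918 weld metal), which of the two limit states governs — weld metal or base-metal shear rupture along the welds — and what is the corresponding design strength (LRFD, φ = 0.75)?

φR_n ≈ 343 kN (weld metal governs)

E49XX → F_EXX = 490 MPa.
t_e = 0.707 × 4 = 2.828 mm; L = 550 mm.
Weld metal: φR_n = 0.75 × 0.6 × 490 × 2.828 × 550 × 10⁻³ = 343 kN.
Base metal (shear rupture): φR_n = 0.75 × 0.6 × 490 × 6 × 550 × 10⁻³ = 727.7 kN.
Governing: weld metal.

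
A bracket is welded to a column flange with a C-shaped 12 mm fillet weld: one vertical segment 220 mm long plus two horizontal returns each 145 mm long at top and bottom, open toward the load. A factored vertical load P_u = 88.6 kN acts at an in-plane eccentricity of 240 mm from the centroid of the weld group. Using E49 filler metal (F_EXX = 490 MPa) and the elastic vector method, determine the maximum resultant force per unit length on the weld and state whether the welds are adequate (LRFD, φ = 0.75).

Total weld length L_w = 510 mm. Treat welds as unit-width lines.
Centroid: x̄ = 2×145×72.5 / 510 = 41.23 mm from the vertical weld.
Polar moment about centroid: J = I_x + I_y = [220³/12 + 2×145×110²] + [220×41.23² + 2(145³/12 + 145×31.27²)] = 5562000 mm³.
Direct shear f_v = P/L_w = 88.6×10³ / 510 = 173.7 N/mm (vertical).
Torsion M = P·e = 88.6×10³ × 240 = 21264000 N·mm.
Critical point at (x, y) = (103.8, 110) from centroid. f_tx = M·y/J = 420.5 N/mm; f_ty = M·x/J = 396.7 N/mm.
Resultant f_max = √[f_tx² + (f_v + f_ty)²] = √[420.5² + (173.7 + 396.7)²] = 708.7 N/mm.
Capacity per unit length: φr_n = 0.75 × 0.6 × 490 × (0.707 × 12) = 1871 N/mm.
708.7 ≤ 1871 → adequate.

f_max ≈ 709 N/mm; adequate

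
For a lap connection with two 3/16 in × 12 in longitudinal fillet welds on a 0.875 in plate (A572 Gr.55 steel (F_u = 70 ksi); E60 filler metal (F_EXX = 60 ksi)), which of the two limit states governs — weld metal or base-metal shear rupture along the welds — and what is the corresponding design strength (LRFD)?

t_e = 0.707 × 0.1875 = 0.1326 in; L = 24 in.
Weld metal: φR_n = 0.75 × 0.6 × 60 × 0.1326 × 24 = 85.9 kip.
Base metal (shear rupture): φR_n = 0.75 × 0.6 × 70 × 0.875 × 24 = 661.5 kip.
Governing: weld metal.

φR_n ≈ 85.9 kip (weld metal governs)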